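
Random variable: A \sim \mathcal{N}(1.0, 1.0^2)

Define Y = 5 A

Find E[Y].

For Y = 5A:
E[Y] = 5 * E[A]
E[A] = 1.0 = 1
E[Y] = 5 * 1 = 5

5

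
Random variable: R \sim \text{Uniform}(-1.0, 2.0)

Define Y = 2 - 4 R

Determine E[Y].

For Y = -4R + 2:
E[Y] = -4 * E[R] + 2
E[R] = (-1 + 2)/2 = 0.5
E[Y] = -4 * 0.5 + 2 = 0

0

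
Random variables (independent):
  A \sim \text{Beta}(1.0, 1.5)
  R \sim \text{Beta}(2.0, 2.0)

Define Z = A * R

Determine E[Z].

For independent RVs: E[XY] = E[X]*E[Y]
E[A] = 0.4
E[R] = 0.5
E[Z] = 0.4 * 0.5 = 0.2

0.2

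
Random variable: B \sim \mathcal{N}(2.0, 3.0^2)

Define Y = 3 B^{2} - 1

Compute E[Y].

E[Y] = 3*E[B²] - 1
E[B] = 2
E[B²] = Var(B) + (E[B])² = 9 + 4 = 13
E[Y] = 3*13 - 1 = 38

38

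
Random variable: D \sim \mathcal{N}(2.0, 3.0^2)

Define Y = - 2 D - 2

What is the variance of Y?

For Y = aD + b: Var(Y) = a² * Var(D)
Var(D) = 3.0^2 = 9
Var(Y) = (-2)² * 9 = 4 * 9 = 36

36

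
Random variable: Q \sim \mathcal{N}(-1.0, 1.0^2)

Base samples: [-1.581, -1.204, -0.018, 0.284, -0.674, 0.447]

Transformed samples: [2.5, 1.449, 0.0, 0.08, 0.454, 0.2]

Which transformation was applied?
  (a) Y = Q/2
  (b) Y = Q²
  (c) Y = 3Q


Checking option (b) Y = Q²:
  Q = -1.581 -> Y = 2.5 ✓
  Q = -1.204 -> Y = 1.449 ✓
  Q = -0.018 -> Y = 0.0 ✓
All samples match this transformation.

(b) Q²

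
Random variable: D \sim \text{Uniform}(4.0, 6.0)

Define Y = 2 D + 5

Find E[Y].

For Y = 2D + 5:
E[Y] = 2 * E[D] + 5
E[D] = (4 + 6)/2 = 5
E[Y] = 2 * 5 + 5 = 15

15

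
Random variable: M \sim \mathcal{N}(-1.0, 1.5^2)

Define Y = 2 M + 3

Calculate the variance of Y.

For Y = aM + b: Var(Y) = a² * Var(M)
Var(M) = 1.5^2 = 2.25
Var(Y) = 2² * 2.25 = 4 * 2.25 = 9

9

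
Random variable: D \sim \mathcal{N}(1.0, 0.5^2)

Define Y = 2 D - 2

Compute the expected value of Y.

For Y = 2D - 2:
E[Y] = 2 * E[D] - 2
E[D] = 1.0 = 1
E[Y] = 2 * 1 - 2 = 0

0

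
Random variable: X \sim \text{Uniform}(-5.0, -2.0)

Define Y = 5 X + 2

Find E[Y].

For Y = 5X + 2:
E[Y] = 5 * E[X] + 2
E[X] = (-5 - 2)/2 = -3.5
E[Y] = 5 * (-3.5) + 2 = -15.5

-15.5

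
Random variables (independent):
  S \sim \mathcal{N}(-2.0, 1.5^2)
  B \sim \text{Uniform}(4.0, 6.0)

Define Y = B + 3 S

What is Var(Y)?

For independent RVs: Var(aX + bY) = a²Var(X) + b²Var(Y)
Var(S) = 2.25
Var(B) = 0.33333333
Var(Y) = 3²*2.25 + 1²*0.33333333
= 9*2.25 + 1*0.33333333 = 20.583333

20.583333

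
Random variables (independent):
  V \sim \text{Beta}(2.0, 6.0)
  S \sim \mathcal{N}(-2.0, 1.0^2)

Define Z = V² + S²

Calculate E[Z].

E[Z] = E[V²] + E[S²]
E[V²] = Var(V) + E[V]² = 0.020833333 + 0.0625 = 0.083333333
E[S²] = Var(S) + E[S]² = 1 + 4 = 5
E[Z] = 0.083333333 + 5 = 5.0833333

5.0833333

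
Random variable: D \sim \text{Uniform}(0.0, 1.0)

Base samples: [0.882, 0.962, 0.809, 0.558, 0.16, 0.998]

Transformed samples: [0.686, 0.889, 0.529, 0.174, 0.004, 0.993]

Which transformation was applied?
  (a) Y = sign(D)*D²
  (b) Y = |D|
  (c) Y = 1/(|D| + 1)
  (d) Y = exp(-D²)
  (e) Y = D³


Checking option (e) Y = D³:
  D = 0.882 -> Y = 0.686 ✓
  D = 0.962 -> Y = 0.889 ✓
  D = 0.809 -> Y = 0.529 ✓
All samples match this transformation.

(e) D³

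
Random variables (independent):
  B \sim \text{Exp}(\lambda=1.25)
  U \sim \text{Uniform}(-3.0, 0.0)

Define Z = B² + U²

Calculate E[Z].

E[Z] = E[B²] + E[U²]
E[B²] = Var(B) + E[B]² = 0.64 + 0.64 = 1.28
E[U²] = Var(U) + E[U]² = 0.75 + 2.25 = 3
E[Z] = 1.28 + 3 = 4.28

4.28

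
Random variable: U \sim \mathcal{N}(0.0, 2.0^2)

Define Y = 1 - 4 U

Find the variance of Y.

For Y = aU + b: Var(Y) = a² * Var(U)
Var(U) = 2.0^2 = 4
Var(Y) = (-4)² * 4 = 16 * 4 = 64

64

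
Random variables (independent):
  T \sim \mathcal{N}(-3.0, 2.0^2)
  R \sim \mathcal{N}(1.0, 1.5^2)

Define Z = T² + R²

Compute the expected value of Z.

E[Z] = E[T²] + E[R²]
E[T²] = Var(T) + E[T]² = 4 + 9 = 13
E[R²] = Var(R) + E[R]² = 2.25 + 1 = 3.25
E[Z] = 13 + 3.25 = 16.25

16.25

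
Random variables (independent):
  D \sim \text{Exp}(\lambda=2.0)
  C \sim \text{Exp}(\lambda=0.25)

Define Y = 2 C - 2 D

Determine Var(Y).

For independent RVs: Var(aX + bY) = a²Var(X) + b²Var(Y)
Var(D) = 0.25
Var(C) = 16
Var(Y) = (-2)²*0.25 + 2²*16
= 4*0.25 + 4*16 = 65

65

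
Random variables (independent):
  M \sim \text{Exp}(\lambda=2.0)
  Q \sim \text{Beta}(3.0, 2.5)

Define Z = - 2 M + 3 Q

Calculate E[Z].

E[Z] = -2*E[M] + 3*E[Q]
E[M] = 0.5
E[Q] = 0.54545455
E[Z] = -2*0.5 + 3*0.54545455 = 0.63636364

0.63636364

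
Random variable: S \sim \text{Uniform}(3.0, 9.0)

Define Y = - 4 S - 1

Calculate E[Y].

For Y = -4S - 1:
E[Y] = -4 * E[S] - 1
E[S] = (3 + 9)/2 = 6
E[Y] = -4 * 6 - 1 = -25

-25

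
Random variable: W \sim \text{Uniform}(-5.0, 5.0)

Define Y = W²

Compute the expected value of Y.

E[W²] = Var(W) + (E[W])² = 8.3333333 + 0 = 8.3333333

8.3333333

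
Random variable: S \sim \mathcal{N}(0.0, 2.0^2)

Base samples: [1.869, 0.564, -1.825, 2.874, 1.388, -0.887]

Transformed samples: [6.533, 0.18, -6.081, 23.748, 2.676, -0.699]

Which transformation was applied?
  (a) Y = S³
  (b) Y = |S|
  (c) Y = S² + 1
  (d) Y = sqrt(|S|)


Checking option (a) Y = S³:
  S = 1.869 -> Y = 6.533 ✓
  S = 0.564 -> Y = 0.18 ✓
  S = -1.825 -> Y = -6.081 ✓
All samples match this transformation.

(a) S³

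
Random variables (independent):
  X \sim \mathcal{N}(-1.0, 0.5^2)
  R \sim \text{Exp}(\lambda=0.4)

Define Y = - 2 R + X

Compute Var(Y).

For independent RVs: Var(aX + bY) = a²Var(X) + b²Var(Y)
Var(X) = 0.25
Var(R) = 6.25
Var(Y) = 1²*0.25 + (-2)²*6.25
= 1*0.25 + 4*6.25 = 25.25

25.25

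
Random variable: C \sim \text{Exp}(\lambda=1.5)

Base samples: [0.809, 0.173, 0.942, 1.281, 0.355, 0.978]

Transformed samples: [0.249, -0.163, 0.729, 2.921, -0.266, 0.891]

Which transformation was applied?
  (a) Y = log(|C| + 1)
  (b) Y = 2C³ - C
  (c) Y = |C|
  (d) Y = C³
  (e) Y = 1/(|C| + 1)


Checking option (b) Y = 2C³ - C:
  C = 0.809 -> Y = 0.249 ✓
  C = 0.173 -> Y = -0.163 ✓
  C = 0.942 -> Y = 0.729 ✓
All samples match this transformation.

(b) 2C³ - C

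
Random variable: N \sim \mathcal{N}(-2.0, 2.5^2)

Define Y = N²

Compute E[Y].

Using E[X²] = Var(X) + (E[X])²:
E[N] = -2
Var(N) = 2.5^2 = 6.25
E[N²] = 6.25 + (-2)² = 6.25 + 4 = 10.25

10.25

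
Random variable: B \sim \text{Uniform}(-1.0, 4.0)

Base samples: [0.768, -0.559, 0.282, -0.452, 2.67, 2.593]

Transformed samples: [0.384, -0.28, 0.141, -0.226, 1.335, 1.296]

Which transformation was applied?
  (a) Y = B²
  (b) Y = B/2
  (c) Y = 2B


Checking option (b) Y = B/2:
  B = 0.768 -> Y = 0.384 ✓
  B = -0.559 -> Y = -0.28 ✓
  B = 0.282 -> Y = 0.141 ✓
All samples match this transformation.

(b) B/2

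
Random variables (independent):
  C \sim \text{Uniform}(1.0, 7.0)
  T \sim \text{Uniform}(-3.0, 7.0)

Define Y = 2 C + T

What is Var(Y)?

For independent RVs: Var(aX + bY) = a²Var(X) + b²Var(Y)
Var(C) = 3
Var(T) = 8.3333333
Var(Y) = 2²*3 + 1²*8.3333333
= 4*3 + 1*8.3333333 = 20.333333

20.333333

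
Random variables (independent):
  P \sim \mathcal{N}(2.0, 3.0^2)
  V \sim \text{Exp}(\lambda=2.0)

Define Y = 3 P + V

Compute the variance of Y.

For independent RVs: Var(aX + bY) = a²Var(X) + b²Var(Y)
Var(P) = 9
Var(V) = 0.25
Var(Y) = 3²*9 + 1²*0.25
= 9*9 + 1*0.25 = 81.25

81.25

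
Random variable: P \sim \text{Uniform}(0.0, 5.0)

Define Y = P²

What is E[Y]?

E[P²] = Var(P) + (E[P])² = 2.0833333 + 6.25 = 8.3333333

8.3333333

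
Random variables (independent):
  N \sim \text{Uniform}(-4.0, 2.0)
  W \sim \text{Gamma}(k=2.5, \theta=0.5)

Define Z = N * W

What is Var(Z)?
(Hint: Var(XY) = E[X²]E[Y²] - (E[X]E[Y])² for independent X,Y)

Var(XY) = E[X²]E[Y²] - (E[X]E[Y])²
E[N] = -1, Var(N) = 3
E[W] = 1.25, Var(W) = 0.625
E[N²] = 3 + (-1)² = 4
E[W²] = 0.625 + 1.25² = 2.1875
Var(Z) = 4*2.1875 - (-1*1.25)²
= 8.75 - 1.5625 = 7.1875

7.1875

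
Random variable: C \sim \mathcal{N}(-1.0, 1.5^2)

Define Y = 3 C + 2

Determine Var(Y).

For Y = aC + b: Var(Y) = a² * Var(C)
Var(C) = 1.5^2 = 2.25
Var(Y) = 3² * 2.25 = 9 * 2.25 = 20.25

20.25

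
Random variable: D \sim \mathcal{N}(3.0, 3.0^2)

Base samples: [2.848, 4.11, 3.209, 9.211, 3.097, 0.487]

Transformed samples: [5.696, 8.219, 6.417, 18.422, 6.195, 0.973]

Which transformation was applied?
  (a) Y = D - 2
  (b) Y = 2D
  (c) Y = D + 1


Checking option (b) Y = 2D:
  D = 2.848 -> Y = 5.696 ✓
  D = 4.11 -> Y = 8.219 ✓
  D = 3.209 -> Y = 6.417 ✓
All samples match this transformation.

(b) 2D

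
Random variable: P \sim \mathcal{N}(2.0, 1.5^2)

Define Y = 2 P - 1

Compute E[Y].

For Y = 2P - 1:
E[Y] = 2 * E[P] - 1
E[P] = 2.0 = 2
E[Y] = 2 * 2 - 1 = 3

3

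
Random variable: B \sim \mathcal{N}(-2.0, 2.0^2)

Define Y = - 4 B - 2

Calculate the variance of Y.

For Y = aB + b: Var(Y) = a² * Var(B)
Var(B) = 2.0^2 = 4
Var(Y) = (-4)² * 4 = 16 * 4 = 64

64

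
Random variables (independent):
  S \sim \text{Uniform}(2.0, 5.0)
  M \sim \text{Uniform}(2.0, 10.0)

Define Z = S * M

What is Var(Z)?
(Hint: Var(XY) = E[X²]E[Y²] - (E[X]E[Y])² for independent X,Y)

Var(XY) = E[X²]E[Y²] - (E[X]E[Y])²
E[S] = 3.5, Var(S) = 0.75
E[M] = 6, Var(M) = 5.3333333
E[S²] = 0.75 + 3.5² = 13
E[M²] = 5.3333333 + 6² = 41.333333
Var(Z) = 13*41.333333 - (3.5*6)²
= 537.33333 - 441 = 96.333333

96.333333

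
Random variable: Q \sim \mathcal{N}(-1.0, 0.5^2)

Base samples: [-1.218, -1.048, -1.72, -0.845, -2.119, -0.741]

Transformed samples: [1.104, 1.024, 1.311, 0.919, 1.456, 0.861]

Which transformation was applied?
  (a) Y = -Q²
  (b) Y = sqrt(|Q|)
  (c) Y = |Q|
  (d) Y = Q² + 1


Checking option (b) Y = sqrt(|Q|):
  Q = -1.218 -> Y = 1.104 ✓
  Q = -1.048 -> Y = 1.024 ✓
  Q = -1.72 -> Y = 1.311 ✓
All samples match this transformation.

(b) sqrt(|Q|)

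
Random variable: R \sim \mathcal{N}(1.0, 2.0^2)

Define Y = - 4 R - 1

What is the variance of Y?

For Y = aR + b: Var(Y) = a² * Var(R)
Var(R) = 2.0^2 = 4
Var(Y) = (-4)² * 4 = 16 * 4 = 64

64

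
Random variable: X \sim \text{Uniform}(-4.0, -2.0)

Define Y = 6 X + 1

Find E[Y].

For Y = 6X + 1:
E[Y] = 6 * E[X] + 1
E[X] = (-4 - 2)/2 = -3
E[Y] = 6 * (-3) + 1 = -17

-17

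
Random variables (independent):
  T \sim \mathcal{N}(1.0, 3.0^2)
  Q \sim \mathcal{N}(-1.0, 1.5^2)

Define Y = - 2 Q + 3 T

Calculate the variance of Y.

For independent RVs: Var(aX + bY) = a²Var(X) + b²Var(Y)
Var(T) = 9
Var(Q) = 2.25
Var(Y) = 3²*9 + (-2)²*2.25
= 9*9 + 4*2.25 = 90

90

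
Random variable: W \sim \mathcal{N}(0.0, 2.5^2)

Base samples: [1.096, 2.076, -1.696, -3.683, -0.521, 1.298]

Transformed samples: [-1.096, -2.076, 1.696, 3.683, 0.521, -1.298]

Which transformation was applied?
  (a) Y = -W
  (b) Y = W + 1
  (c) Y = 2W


Checking option (a) Y = -W:
  W = 1.096 -> Y = -1.096 ✓
  W = 2.076 -> Y = -2.076 ✓
  W = -1.696 -> Y = 1.696 ✓
All samples match this transformation.

(a) -W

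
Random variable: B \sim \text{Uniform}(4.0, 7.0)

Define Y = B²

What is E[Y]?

E[B²] = Var(B) + (E[B])² = 0.75 + 30.25 = 31

31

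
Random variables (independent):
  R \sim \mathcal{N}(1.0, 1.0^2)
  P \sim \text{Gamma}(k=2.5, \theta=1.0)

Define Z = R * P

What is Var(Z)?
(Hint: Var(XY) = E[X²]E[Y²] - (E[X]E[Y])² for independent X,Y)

Var(XY) = E[X²]E[Y²] - (E[X]E[Y])²
E[R] = 1, Var(R) = 1
E[P] = 2.5, Var(P) = 2.5
E[R²] = 1 + 1² = 2
E[P²] = 2.5 + 2.5² = 8.75
Var(Z) = 2*8.75 - (1*2.5)²
= 17.5 - 6.25 = 11.25

11.25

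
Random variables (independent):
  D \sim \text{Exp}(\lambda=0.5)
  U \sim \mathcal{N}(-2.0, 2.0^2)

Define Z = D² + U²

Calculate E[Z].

E[Z] = E[D²] + E[U²]
E[D²] = Var(D) + E[D]² = 4 + 4 = 8
E[U²] = Var(U) + E[U]² = 4 + 4 = 8
E[Z] = 8 + 8 = 16

16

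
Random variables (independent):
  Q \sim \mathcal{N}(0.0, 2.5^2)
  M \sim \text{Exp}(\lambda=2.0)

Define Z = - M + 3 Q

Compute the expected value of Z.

E[Z] = 3*E[Q] - 1*E[M]
E[Q] = 0
E[M] = 0.5
E[Z] = 3*0 - 1*0.5 = -0.5

-0.5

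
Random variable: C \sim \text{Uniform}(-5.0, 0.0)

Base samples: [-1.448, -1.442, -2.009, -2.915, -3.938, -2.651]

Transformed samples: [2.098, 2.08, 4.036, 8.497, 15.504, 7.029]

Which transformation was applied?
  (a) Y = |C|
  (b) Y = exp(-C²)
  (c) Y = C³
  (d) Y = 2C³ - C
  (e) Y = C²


Checking option (e) Y = C²:
  C = -1.448 -> Y = 2.098 ✓
  C = -1.442 -> Y = 2.08 ✓
  C = -2.009 -> Y = 4.036 ✓
All samples match this transformation.

(e) C²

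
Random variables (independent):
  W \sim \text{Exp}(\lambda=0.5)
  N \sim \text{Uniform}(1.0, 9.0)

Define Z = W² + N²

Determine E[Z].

E[Z] = E[W²] + E[N²]
E[W²] = Var(W) + E[W]² = 4 + 4 = 8
E[N²] = Var(N) + E[N]² = 5.3333333 + 25 = 30.333333
E[Z] = 8 + 30.333333 = 38.333333

38.333333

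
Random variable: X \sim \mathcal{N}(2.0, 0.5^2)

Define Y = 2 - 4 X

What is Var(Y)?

For Y = aX + b: Var(Y) = a² * Var(X)
Var(X) = 0.5^2 = 0.25
Var(Y) = (-4)² * 0.25 = 16 * 0.25 = 4

4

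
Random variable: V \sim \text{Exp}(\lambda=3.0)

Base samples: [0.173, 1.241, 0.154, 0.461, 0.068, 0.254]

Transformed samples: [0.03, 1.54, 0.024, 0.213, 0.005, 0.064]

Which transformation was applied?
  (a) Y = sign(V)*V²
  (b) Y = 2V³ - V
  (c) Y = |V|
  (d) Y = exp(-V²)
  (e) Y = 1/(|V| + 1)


Checking option (a) Y = sign(V)*V²:
  V = 0.173 -> Y = 0.03 ✓
  V = 1.241 -> Y = 1.54 ✓
  V = 0.154 -> Y = 0.024 ✓
All samples match this transformation.

(a) sign(V)*V²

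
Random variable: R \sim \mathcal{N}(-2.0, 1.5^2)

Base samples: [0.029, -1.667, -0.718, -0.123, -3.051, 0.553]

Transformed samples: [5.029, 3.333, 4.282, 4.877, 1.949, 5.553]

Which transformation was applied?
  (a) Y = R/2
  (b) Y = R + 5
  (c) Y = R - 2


Checking option (b) Y = R + 5:
  R = 0.029 -> Y = 5.029 ✓
  R = -1.667 -> Y = 3.333 ✓
  R = -0.718 -> Y = 4.282 ✓
All samples match this transformation.

(b) R + 5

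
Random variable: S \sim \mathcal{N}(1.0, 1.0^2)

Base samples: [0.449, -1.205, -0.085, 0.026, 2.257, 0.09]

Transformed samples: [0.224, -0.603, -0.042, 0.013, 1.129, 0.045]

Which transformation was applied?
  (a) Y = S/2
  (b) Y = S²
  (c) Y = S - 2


Checking option (a) Y = S/2:
  S = 0.449 -> Y = 0.224 ✓
  S = -1.205 -> Y = -0.603 ✓
  S = -0.085 -> Y = -0.042 ✓
All samples match this transformation.

(a) S/2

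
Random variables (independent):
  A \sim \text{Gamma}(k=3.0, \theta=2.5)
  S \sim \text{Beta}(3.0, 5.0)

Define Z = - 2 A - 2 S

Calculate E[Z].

E[Z] = -2*E[A] - 2*E[S]
E[A] = 7.5
E[S] = 0.375
E[Z] = -2*7.5 - 2*0.375 = -15.75

-15.75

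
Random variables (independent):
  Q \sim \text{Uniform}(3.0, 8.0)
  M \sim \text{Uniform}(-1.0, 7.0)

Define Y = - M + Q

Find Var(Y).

For independent RVs: Var(aX + bY) = a²Var(X) + b²Var(Y)
Var(Q) = 2.0833333
Var(M) = 5.3333333
Var(Y) = 1²*2.0833333 + (-1)²*5.3333333
= 1*2.0833333 + 1*5.3333333 = 7.4166667

7.4166667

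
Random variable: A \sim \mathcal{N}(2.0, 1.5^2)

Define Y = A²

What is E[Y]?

Using E[X²] = Var(X) + (E[X])²:
E[A] = 2
Var(A) = 1.5^2 = 2.25
E[A²] = 2.25 + 2² = 2.25 + 4 = 6.25

6.25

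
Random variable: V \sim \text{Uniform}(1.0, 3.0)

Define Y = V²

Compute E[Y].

Using E[X²] = Var(X) + (E[X])²:
E[V] = 2
Var(V) = (3 - 1)^2/12 = 0.33333333
E[V²] = 0.33333333 + 2² = 0.33333333 + 4 = 4.3333333

4.3333333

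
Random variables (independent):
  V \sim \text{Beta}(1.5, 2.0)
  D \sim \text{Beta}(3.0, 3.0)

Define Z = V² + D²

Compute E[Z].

E[Z] = E[V²] + E[D²]
E[V²] = Var(V) + E[V]² = 0.054421769 + 0.18367347 = 0.23809524
E[D²] = Var(D) + E[D]² = 0.035714286 + 0.25 = 0.28571429
E[Z] = 0.23809524 + 0.28571429 = 0.52380952

0.52380952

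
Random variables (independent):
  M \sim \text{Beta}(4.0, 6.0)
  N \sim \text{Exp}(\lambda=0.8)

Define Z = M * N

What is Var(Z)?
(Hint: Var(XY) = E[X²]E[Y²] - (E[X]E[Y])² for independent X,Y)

Var(XY) = E[X²]E[Y²] - (E[X]E[Y])²
E[M] = 0.4, Var(M) = 0.021818182
E[N] = 1.25, Var(N) = 1.5625
E[M²] = 0.021818182 + 0.4² = 0.18181818
E[N²] = 1.5625 + 1.25² = 3.125
Var(Z) = 0.18181818*3.125 - (0.4*1.25)²
= 0.56818182 - 0.25 = 0.31818182

0.31818182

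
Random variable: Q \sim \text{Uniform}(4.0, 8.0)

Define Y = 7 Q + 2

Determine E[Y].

For Y = 7Q + 2:
E[Y] = 7 * E[Q] + 2
E[Q] = (4 + 8)/2 = 6
E[Y] = 7 * 6 + 2 = 44

44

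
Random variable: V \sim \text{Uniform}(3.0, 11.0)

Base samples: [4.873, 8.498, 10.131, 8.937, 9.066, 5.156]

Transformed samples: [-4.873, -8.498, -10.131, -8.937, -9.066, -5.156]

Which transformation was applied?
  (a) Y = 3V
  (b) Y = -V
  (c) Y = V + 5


Checking option (b) Y = -V:
  V = 4.873 -> Y = -4.873 ✓
  V = 8.498 -> Y = -8.498 ✓
  V = 10.131 -> Y = -10.131 ✓
All samples match this transformation.

(b) -V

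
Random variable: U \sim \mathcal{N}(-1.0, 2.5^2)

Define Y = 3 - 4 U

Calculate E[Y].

For Y = -4U + 3:
E[Y] = -4 * E[U] + 3
E[U] = -1.0 = -1
E[Y] = -4 * (-1) + 3 = 7

7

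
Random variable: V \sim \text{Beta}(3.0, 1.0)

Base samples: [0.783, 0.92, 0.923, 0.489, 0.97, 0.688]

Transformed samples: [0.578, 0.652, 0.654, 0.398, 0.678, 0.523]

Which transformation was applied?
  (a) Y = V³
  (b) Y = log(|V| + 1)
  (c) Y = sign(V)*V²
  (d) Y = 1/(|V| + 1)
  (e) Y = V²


Checking option (b) Y = log(|V| + 1):
  V = 0.783 -> Y = 0.578 ✓
  V = 0.92 -> Y = 0.652 ✓
  V = 0.923 -> Y = 0.654 ✓
All samples match this transformation.

(b) log(|V| + 1)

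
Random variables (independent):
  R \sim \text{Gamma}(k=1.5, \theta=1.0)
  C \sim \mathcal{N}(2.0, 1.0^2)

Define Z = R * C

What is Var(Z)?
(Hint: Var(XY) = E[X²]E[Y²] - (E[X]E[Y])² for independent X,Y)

Var(XY) = E[X²]E[Y²] - (E[X]E[Y])²
E[R] = 1.5, Var(R) = 1.5
E[C] = 2, Var(C) = 1
E[R²] = 1.5 + 1.5² = 3.75
E[C²] = 1 + 2² = 5
Var(Z) = 3.75*5 - (1.5*2)²
= 18.75 - 9 = 9.75

9.75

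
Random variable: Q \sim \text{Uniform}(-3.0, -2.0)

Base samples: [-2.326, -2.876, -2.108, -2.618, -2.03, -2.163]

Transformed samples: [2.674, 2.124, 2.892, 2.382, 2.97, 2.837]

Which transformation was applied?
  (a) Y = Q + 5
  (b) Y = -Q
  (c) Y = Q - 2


Checking option (a) Y = Q + 5:
  Q = -2.326 -> Y = 2.674 ✓
  Q = -2.876 -> Y = 2.124 ✓
  Q = -2.108 -> Y = 2.892 ✓
All samples match this transformation.

(a) Q + 5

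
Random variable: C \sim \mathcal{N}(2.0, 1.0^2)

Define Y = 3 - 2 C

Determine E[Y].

For Y = -2C + 3:
E[Y] = -2 * E[C] + 3
E[C] = 2.0 = 2
E[Y] = -2 * 2 + 3 = -1

-1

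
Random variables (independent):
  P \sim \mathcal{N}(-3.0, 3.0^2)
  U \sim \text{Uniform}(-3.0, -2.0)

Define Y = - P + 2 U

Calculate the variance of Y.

For independent RVs: Var(aX + bY) = a²Var(X) + b²Var(Y)
Var(P) = 9
Var(U) = 0.083333333
Var(Y) = (-1)²*9 + 2²*0.083333333
= 1*9 + 4*0.083333333 = 9.3333333

9.3333333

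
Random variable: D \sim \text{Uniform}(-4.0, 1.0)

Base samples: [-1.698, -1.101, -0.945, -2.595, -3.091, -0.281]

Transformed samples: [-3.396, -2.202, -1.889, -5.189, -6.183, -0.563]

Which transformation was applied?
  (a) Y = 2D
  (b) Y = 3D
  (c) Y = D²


Checking option (a) Y = 2D:
  D = -1.698 -> Y = -3.396 ✓
  D = -1.101 -> Y = -2.202 ✓
  D = -0.945 -> Y = -1.889 ✓
All samples match this transformation.

(a) 2D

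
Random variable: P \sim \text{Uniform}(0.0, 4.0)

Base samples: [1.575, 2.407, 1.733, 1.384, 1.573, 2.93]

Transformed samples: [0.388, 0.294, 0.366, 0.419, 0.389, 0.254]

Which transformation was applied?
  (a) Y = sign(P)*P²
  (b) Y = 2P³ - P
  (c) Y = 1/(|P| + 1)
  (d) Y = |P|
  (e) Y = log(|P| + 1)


Checking option (c) Y = 1/(|P| + 1):
  P = 1.575 -> Y = 0.388 ✓
  P = 2.407 -> Y = 0.294 ✓
  P = 1.733 -> Y = 0.366 ✓
All samples match this transformation.

(c) 1/(|P| + 1)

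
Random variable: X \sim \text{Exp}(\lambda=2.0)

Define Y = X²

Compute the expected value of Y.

E[X²] = Var(X) + (E[X])² = 0.25 + 0.25 = 0.5

0.5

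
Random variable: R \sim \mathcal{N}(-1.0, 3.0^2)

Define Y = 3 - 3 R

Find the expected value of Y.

For Y = -3R + 3:
E[Y] = -3 * E[R] + 3
E[R] = -1.0 = -1
E[Y] = -3 * (-1) + 3 = 6

6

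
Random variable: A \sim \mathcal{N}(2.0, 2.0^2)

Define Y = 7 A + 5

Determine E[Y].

For Y = 7A + 5:
E[Y] = 7 * E[A] + 5
E[A] = 2.0 = 2
E[Y] = 7 * 2 + 5 = 19

19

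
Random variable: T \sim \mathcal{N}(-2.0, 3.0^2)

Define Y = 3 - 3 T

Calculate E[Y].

For Y = -3T + 3:
E[Y] = -3 * E[T] + 3
E[T] = -2.0 = -2
E[Y] = -3 * (-2) + 3 = 9

9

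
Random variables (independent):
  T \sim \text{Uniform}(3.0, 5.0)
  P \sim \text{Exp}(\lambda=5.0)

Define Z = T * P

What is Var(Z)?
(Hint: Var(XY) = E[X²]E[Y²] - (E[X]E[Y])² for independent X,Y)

Var(XY) = E[X²]E[Y²] - (E[X]E[Y])²
E[T] = 4, Var(T) = 0.33333333
E[P] = 0.2, Var(P) = 0.04
E[T²] = 0.33333333 + 4² = 16.333333
E[P²] = 0.04 + 0.2² = 0.08
Var(Z) = 16.333333*0.08 - (4*0.2)²
= 1.3066667 - 0.64 = 0.66666667

0.66666667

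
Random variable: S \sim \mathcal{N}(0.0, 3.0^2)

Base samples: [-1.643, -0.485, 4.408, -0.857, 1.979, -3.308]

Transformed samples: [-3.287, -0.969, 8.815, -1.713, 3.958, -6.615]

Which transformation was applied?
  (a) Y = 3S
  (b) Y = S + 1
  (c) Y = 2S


Checking option (c) Y = 2S:
  S = -1.643 -> Y = -3.287 ✓
  S = -0.485 -> Y = -0.969 ✓
  S = 4.408 -> Y = 8.815 ✓
All samples match this transformation.

(c) 2S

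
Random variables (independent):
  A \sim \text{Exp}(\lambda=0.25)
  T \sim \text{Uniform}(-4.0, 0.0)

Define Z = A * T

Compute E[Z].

For independent RVs: E[XY] = E[X]*E[Y]
E[A] = 4
E[T] = -2
E[Z] = 4 * (-2) = -8

-8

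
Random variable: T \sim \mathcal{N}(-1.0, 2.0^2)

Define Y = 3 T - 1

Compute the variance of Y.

For Y = aT + b: Var(Y) = a² * Var(T)
Var(T) = 2.0^2 = 4
Var(Y) = 3² * 4 = 9 * 4 = 36

36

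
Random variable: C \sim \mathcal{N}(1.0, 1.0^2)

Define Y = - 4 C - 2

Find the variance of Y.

For Y = aC + b: Var(Y) = a² * Var(C)
Var(C) = 1.0^2 = 1
Var(Y) = (-4)² * 1 = 16 * 1 = 16

16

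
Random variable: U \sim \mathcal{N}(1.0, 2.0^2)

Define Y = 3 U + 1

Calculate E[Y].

For Y = 3U + 1:
E[Y] = 3 * E[U] + 1
E[U] = 1.0 = 1
E[Y] = 3 * 1 + 1 = 4

4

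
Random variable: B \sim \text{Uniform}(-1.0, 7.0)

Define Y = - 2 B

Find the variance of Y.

For Y = aB + b: Var(Y) = a² * Var(B)
Var(B) = (7 + 1)^2/12 = 5.3333333
Var(Y) = (-2)² * 5.3333333 = 4 * 5.3333333 = 21.333333

21.333333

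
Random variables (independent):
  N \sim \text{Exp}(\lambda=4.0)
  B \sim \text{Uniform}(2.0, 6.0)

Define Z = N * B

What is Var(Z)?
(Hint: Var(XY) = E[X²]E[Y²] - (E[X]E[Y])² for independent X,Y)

Var(XY) = E[X²]E[Y²] - (E[X]E[Y])²
E[N] = 0.25, Var(N) = 0.0625
E[B] = 4, Var(B) = 1.3333333
E[N²] = 0.0625 + 0.25² = 0.125
E[B²] = 1.3333333 + 4² = 17.333333
Var(Z) = 0.125*17.333333 - (0.25*4)²
= 2.1666667 - 1 = 1.1666667

1.1666667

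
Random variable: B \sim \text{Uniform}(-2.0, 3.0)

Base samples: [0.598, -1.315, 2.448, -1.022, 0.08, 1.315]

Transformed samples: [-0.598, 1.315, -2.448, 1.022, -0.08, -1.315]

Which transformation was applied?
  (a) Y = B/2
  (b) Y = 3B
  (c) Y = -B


Checking option (c) Y = -B:
  B = 0.598 -> Y = -0.598 ✓
  B = -1.315 -> Y = 1.315 ✓
  B = 2.448 -> Y = -2.448 ✓
All samples match this transformation.

(c) -B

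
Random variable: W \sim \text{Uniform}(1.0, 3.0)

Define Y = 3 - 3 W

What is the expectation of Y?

For Y = -3W + 3:
E[Y] = -3 * E[W] + 3
E[W] = (1 + 3)/2 = 2
E[Y] = -3 * 2 + 3 = -3

-3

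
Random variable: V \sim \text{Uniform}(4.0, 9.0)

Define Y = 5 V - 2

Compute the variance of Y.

For Y = aV + b: Var(Y) = a² * Var(V)
Var(V) = (9 - 4)^2/12 = 2.0833333
Var(Y) = 5² * 2.0833333 = 25 * 2.0833333 = 52.083333

52.083333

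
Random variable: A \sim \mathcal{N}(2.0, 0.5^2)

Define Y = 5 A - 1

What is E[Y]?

For Y = 5A - 1:
E[Y] = 5 * E[A] - 1
E[A] = 2.0 = 2
E[Y] = 5 * 2 - 1 = 9

9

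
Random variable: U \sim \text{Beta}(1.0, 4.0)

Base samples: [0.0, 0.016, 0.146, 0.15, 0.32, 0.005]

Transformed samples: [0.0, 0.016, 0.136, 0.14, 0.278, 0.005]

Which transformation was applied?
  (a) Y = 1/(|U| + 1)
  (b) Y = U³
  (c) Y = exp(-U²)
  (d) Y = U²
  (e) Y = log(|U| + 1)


Checking option (e) Y = log(|U| + 1):
  U = 0.0 -> Y = 0.0 ✓
  U = 0.016 -> Y = 0.016 ✓
  U = 0.146 -> Y = 0.136 ✓
All samples match this transformation.

(e) log(|U| + 1)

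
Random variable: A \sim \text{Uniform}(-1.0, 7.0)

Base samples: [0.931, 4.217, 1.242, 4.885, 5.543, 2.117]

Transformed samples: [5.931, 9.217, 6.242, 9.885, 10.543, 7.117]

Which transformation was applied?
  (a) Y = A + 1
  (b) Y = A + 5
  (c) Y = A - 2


Checking option (b) Y = A + 5:
  A = 0.931 -> Y = 5.931 ✓
  A = 4.217 -> Y = 9.217 ✓
  A = 1.242 -> Y = 6.242 ✓
All samples match this transformation.

(b) A + 5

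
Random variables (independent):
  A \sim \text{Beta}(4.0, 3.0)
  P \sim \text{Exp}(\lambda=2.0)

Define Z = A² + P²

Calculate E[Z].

E[Z] = E[A²] + E[P²]
E[A²] = Var(A) + E[A]² = 0.030612245 + 0.32653061 = 0.35714286
E[P²] = Var(P) + E[P]² = 0.25 + 0.25 = 0.5
E[Z] = 0.35714286 + 0.5 = 0.85714286

0.85714286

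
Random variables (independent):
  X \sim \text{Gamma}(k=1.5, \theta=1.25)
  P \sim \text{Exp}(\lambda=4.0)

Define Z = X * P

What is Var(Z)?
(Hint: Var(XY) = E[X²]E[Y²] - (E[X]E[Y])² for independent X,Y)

Var(XY) = E[X²]E[Y²] - (E[X]E[Y])²
E[X] = 1.875, Var(X) = 2.34375
E[P] = 0.25, Var(P) = 0.0625
E[X²] = 2.34375 + 1.875² = 5.859375
E[P²] = 0.0625 + 0.25² = 0.125
Var(Z) = 5.859375*0.125 - (1.875*0.25)²
= 0.73242188 - 0.21972656 = 0.51269531

0.51269531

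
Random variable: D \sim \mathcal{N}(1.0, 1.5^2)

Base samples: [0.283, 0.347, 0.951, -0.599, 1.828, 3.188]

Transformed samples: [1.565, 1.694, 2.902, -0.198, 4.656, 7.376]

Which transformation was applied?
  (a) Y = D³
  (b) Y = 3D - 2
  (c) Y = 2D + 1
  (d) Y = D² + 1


Checking option (c) Y = 2D + 1:
  D = 0.283 -> Y = 1.565 ✓
  D = 0.347 -> Y = 1.694 ✓
  D = 0.951 -> Y = 2.902 ✓
All samples match this transformation.

(c) 2D + 1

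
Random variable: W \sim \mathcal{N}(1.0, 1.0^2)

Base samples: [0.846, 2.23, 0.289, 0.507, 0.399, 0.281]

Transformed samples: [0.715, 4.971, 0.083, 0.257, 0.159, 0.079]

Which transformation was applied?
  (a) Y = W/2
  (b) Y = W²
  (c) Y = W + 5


Checking option (b) Y = W²:
  W = 0.846 -> Y = 0.715 ✓
  W = 2.23 -> Y = 4.971 ✓
  W = 0.289 -> Y = 0.083 ✓
All samples match this transformation.

(b) W²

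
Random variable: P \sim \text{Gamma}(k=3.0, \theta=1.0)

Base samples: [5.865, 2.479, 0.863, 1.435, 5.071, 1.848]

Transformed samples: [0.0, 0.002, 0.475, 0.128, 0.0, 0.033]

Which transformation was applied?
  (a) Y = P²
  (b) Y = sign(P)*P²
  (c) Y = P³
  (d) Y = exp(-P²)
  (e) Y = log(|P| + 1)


Checking option (d) Y = exp(-P²):
  P = 5.865 -> Y = 0.0 ✓
  P = 2.479 -> Y = 0.002 ✓
  P = 0.863 -> Y = 0.475 ✓
All samples match this transformation.

(d) exp(-P²)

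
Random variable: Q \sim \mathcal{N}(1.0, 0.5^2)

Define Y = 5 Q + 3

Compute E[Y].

For Y = 5Q + 3:
E[Y] = 5 * E[Q] + 3
E[Q] = 1.0 = 1
E[Y] = 5 * 1 + 3 = 8

8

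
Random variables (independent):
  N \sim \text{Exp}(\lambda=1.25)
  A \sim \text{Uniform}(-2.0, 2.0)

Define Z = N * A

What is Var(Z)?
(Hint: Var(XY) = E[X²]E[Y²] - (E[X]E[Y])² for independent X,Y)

Var(XY) = E[X²]E[Y²] - (E[X]E[Y])²
E[N] = 0.8, Var(N) = 0.64
E[A] = 0, Var(A) = 1.3333333
E[N²] = 0.64 + 0.8² = 1.28
E[A²] = 1.3333333 + 0² = 1.3333333
Var(Z) = 1.28*1.3333333 - (0.8*0)²
= 1.7066667 - 0 = 1.7066667

1.7066667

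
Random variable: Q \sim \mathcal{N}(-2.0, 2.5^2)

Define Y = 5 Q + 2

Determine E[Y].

For Y = 5Q + 2:
E[Y] = 5 * E[Q] + 2
E[Q] = -2.0 = -2
E[Y] = 5 * (-2) + 2 = -8

-8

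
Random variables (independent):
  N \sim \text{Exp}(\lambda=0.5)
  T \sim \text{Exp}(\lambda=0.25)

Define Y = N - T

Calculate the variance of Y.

For independent RVs: Var(aX + bY) = a²Var(X) + b²Var(Y)
Var(N) = 4
Var(T) = 16
Var(Y) = 1²*4 + (-1)²*16
= 1*4 + 1*16 = 20

20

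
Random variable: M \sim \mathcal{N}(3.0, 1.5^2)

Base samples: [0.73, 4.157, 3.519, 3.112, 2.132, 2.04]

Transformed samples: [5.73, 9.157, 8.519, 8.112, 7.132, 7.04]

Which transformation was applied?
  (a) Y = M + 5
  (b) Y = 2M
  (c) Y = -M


Checking option (a) Y = M + 5:
  M = 0.73 -> Y = 5.73 ✓
  M = 4.157 -> Y = 9.157 ✓
  M = 3.519 -> Y = 8.519 ✓
All samples match this transformation.

(a) M + 5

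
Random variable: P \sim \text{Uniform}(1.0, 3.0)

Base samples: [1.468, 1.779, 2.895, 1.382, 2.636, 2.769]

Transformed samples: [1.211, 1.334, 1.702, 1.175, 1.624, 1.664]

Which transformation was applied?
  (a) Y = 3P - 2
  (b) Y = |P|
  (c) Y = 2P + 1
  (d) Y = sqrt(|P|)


Checking option (d) Y = sqrt(|P|):
  P = 1.468 -> Y = 1.211 ✓
  P = 1.779 -> Y = 1.334 ✓
  P = 2.895 -> Y = 1.702 ✓
All samples match this transformation.

(d) sqrt(|P|)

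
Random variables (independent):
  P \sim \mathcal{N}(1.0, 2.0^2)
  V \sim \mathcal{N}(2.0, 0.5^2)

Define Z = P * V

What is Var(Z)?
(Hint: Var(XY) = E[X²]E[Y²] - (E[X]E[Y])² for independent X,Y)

Var(XY) = E[X²]E[Y²] - (E[X]E[Y])²
E[P] = 1, Var(P) = 4
E[V] = 2, Var(V) = 0.25
E[P²] = 4 + 1² = 5
E[V²] = 0.25 + 2² = 4.25
Var(Z) = 5*4.25 - (1*2)²
= 21.25 - 4 = 17.25

17.25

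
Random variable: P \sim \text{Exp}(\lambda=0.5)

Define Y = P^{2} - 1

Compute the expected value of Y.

E[Y] = 1*E[P²] - 1
E[P] = 2
E[P²] = Var(P) + (E[P])² = 4 + 4 = 8
E[Y] = 1*8 - 1 = 7

7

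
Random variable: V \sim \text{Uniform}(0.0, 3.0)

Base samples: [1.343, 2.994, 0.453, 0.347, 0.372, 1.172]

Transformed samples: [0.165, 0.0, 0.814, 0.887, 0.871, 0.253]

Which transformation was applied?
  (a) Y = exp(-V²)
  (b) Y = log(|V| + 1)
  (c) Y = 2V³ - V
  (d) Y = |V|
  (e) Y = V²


Checking option (a) Y = exp(-V²):
  V = 1.343 -> Y = 0.165 ✓
  V = 2.994 -> Y = 0.0 ✓
  V = 0.453 -> Y = 0.814 ✓
All samples match this transformation.

(a) exp(-V²)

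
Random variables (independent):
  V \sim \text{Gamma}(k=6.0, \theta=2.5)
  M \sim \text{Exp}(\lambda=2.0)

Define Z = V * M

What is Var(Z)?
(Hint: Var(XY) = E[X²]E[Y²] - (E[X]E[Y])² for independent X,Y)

Var(XY) = E[X²]E[Y²] - (E[X]E[Y])²
E[V] = 15, Var(V) = 37.5
E[M] = 0.5, Var(M) = 0.25
E[V²] = 37.5 + 15² = 262.5
E[M²] = 0.25 + 0.5² = 0.5
Var(Z) = 262.5*0.5 - (15*0.5)²
= 131.25 - 56.25 = 75

75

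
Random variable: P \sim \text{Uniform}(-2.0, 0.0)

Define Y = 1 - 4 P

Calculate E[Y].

For Y = -4P + 1:
E[Y] = -4 * E[P] + 1
E[P] = (-2 + 0)/2 = -1
E[Y] = -4 * (-1) + 1 = 5

5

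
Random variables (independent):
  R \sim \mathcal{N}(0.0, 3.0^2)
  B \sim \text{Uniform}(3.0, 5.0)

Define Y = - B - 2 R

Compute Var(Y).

For independent RVs: Var(aX + bY) = a²Var(X) + b²Var(Y)
Var(R) = 9
Var(B) = 0.33333333
Var(Y) = (-2)²*9 + (-1)²*0.33333333
= 4*9 + 1*0.33333333 = 36.333333

36.333333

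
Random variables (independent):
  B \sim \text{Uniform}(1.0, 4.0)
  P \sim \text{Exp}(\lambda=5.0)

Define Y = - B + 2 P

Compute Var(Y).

For independent RVs: Var(aX + bY) = a²Var(X) + b²Var(Y)
Var(B) = 0.75
Var(P) = 0.04
Var(Y) = (-1)²*0.75 + 2²*0.04
= 1*0.75 + 4*0.04 = 0.91

0.91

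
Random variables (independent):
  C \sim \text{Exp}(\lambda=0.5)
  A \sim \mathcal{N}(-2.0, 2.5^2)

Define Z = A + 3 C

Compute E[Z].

E[Z] = 3*E[C] + 1*E[A]
E[C] = 2
E[A] = -2
E[Z] = 3*2 + 1*(-2) = 4

4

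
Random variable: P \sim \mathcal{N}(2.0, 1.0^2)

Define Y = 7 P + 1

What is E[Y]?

For Y = 7P + 1:
E[Y] = 7 * E[P] + 1
E[P] = 2.0 = 2
E[Y] = 7 * 2 + 1 = 15

15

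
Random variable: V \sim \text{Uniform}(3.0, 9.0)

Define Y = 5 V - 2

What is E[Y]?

For Y = 5V - 2:
E[Y] = 5 * E[V] - 2
E[V] = (3 + 9)/2 = 6
E[Y] = 5 * 6 - 2 = 28

28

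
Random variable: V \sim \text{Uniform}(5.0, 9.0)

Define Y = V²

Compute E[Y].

E[V²] = Var(V) + (E[V])² = 1.3333333 + 49 = 50.333333

50.333333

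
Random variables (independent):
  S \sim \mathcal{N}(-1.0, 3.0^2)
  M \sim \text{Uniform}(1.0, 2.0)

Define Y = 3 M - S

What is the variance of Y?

For independent RVs: Var(aX + bY) = a²Var(X) + b²Var(Y)
Var(S) = 9
Var(M) = 0.083333333
Var(Y) = (-1)²*9 + 3²*0.083333333
= 1*9 + 9*0.083333333 = 9.75

9.75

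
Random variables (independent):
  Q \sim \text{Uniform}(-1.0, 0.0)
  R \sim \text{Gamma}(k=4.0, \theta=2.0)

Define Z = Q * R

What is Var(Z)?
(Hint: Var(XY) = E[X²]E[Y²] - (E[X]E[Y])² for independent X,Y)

Var(XY) = E[X²]E[Y²] - (E[X]E[Y])²
E[Q] = -0.5, Var(Q) = 0.083333333
E[R] = 8, Var(R) = 16
E[Q²] = 0.083333333 + (-0.5)² = 0.33333333
E[R²] = 16 + 8² = 80
Var(Z) = 0.33333333*80 - (-0.5*8)²
= 26.666667 - 16 = 10.666667

10.666667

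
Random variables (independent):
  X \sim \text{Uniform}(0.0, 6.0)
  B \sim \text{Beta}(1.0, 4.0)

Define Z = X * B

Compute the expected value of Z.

For independent RVs: E[XY] = E[X]*E[Y]
E[X] = 3
E[B] = 0.2
E[Z] = 3 * 0.2 = 0.6

0.6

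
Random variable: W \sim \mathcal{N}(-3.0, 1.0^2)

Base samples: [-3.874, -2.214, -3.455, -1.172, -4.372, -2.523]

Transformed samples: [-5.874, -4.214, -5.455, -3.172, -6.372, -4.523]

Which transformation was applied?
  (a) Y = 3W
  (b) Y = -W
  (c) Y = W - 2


Checking option (c) Y = W - 2:
  W = -3.874 -> Y = -5.874 ✓
  W = -2.214 -> Y = -4.214 ✓
  W = -3.455 -> Y = -5.455 ✓
All samples match this transformation.

(c) W - 2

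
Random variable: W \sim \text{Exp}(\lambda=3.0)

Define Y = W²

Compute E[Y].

Using E[X²] = Var(X) + (E[X])²:
E[W] = 0.33333333
Var(W) = 1/3.0^2 = 0.11111111
E[W²] = 0.11111111 + 0.33333333² = 0.11111111 + 0.11111111 = 0.22222222

0.22222222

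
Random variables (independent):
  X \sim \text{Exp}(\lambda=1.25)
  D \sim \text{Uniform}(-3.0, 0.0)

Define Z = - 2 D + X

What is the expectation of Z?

E[Z] = 1*E[X] - 2*E[D]
E[X] = 0.8
E[D] = -1.5
E[Z] = 1*0.8 - 2*(-1.5) = 3.8

3.8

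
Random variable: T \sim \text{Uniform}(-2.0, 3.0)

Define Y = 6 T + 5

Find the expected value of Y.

For Y = 6T + 5:
E[Y] = 6 * E[T] + 5
E[T] = (-2 + 3)/2 = 0.5
E[Y] = 6 * 0.5 + 5 = 8

8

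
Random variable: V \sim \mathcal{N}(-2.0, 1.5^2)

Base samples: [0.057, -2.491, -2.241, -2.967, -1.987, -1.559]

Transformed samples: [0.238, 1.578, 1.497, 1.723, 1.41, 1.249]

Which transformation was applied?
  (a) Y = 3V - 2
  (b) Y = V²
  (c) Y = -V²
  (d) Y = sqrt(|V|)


Checking option (d) Y = sqrt(|V|):
  V = 0.057 -> Y = 0.238 ✓
  V = -2.491 -> Y = 1.578 ✓
  V = -2.241 -> Y = 1.497 ✓
All samples match this transformation.

(d) sqrt(|V|)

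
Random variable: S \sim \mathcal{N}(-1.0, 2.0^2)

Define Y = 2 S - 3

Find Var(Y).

For Y = aS + b: Var(Y) = a² * Var(S)
Var(S) = 2.0^2 = 4
Var(Y) = 2² * 4 = 4 * 4 = 16

16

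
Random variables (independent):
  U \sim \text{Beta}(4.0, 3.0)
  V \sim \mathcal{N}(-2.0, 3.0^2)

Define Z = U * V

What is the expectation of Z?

For independent RVs: E[XY] = E[X]*E[Y]
E[U] = 0.57142857
E[V] = -2
E[Z] = 0.57142857 * (-2) = -1.1428571

-1.1428571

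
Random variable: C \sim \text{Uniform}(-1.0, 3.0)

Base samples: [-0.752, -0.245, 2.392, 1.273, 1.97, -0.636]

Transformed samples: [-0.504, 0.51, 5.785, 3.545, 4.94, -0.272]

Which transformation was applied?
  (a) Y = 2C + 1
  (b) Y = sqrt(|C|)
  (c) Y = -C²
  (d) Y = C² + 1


Checking option (a) Y = 2C + 1:
  C = -0.752 -> Y = -0.504 ✓
  C = -0.245 -> Y = 0.51 ✓
  C = 2.392 -> Y = 5.785 ✓
All samples match this transformation.

(a) 2C + 1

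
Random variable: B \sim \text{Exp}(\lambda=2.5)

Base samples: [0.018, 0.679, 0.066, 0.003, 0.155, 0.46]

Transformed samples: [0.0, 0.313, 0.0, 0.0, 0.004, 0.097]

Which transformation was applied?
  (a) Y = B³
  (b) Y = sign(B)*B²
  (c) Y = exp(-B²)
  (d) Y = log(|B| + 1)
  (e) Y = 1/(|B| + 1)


Checking option (a) Y = B³:
  B = 0.018 -> Y = 0.0 ✓
  B = 0.679 -> Y = 0.313 ✓
  B = 0.066 -> Y = 0.0 ✓
All samples match this transformation.

(a) B³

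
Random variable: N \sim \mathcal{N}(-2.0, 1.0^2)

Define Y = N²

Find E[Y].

E[N²] = Var(N) + (E[N])² = 1 + 4 = 5

5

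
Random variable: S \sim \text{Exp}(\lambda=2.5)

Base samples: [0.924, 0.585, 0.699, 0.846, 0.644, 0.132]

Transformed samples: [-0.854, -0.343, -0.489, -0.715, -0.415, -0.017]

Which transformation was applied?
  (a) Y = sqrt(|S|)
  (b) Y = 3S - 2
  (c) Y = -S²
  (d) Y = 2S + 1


Checking option (c) Y = -S²:
  S = 0.924 -> Y = -0.854 ✓
  S = 0.585 -> Y = -0.343 ✓
  S = 0.699 -> Y = -0.489 ✓
All samples match this transformation.

(c) -S²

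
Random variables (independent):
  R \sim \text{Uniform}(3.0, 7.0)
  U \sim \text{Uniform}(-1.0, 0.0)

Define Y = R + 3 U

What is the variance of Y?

For independent RVs: Var(aX + bY) = a²Var(X) + b²Var(Y)
Var(R) = 1.3333333
Var(U) = 0.083333333
Var(Y) = 1²*1.3333333 + 3²*0.083333333
= 1*1.3333333 + 9*0.083333333 = 2.0833333

2.0833333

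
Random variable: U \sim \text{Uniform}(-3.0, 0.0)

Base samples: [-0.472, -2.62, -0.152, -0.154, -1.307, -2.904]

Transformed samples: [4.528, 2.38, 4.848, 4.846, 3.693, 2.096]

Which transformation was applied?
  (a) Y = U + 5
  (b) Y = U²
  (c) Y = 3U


Checking option (a) Y = U + 5:
  U = -0.472 -> Y = 4.528 ✓
  U = -2.62 -> Y = 2.38 ✓
  U = -0.152 -> Y = 4.848 ✓
All samples match this transformation.

(a) U + 5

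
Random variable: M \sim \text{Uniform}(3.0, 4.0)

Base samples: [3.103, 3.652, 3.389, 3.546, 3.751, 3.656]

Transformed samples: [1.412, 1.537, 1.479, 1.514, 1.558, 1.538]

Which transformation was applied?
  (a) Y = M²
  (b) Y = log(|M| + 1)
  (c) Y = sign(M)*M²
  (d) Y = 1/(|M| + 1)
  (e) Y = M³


Checking option (b) Y = log(|M| + 1):
  M = 3.103 -> Y = 1.412 ✓
  M = 3.652 -> Y = 1.537 ✓
  M = 3.389 -> Y = 1.479 ✓
All samples match this transformation.

(b) log(|M| + 1)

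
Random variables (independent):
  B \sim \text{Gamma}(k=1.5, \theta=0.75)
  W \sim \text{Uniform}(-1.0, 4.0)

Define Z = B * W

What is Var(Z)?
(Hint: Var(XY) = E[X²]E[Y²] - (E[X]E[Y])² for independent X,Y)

Var(XY) = E[X²]E[Y²] - (E[X]E[Y])²
E[B] = 1.125, Var(B) = 0.84375
E[W] = 1.5, Var(W) = 2.0833333
E[B²] = 0.84375 + 1.125² = 2.109375
E[W²] = 2.0833333 + 1.5² = 4.3333333
Var(Z) = 2.109375*4.3333333 - (1.125*1.5)²
= 9.140625 - 2.8476562 = 6.2929688

6.2929688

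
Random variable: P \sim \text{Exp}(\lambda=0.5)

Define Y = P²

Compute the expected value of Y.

E[P²] = Var(P) + (E[P])² = 4 + 4 = 8

8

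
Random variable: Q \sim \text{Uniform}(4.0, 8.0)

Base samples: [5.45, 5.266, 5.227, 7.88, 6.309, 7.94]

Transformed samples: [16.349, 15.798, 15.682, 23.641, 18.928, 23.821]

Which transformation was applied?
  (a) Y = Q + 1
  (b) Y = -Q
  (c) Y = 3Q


Checking option (c) Y = 3Q:
  Q = 5.45 -> Y = 16.349 ✓
  Q = 5.266 -> Y = 15.798 ✓
  Q = 5.227 -> Y = 15.682 ✓
All samples match this transformation.

(c) 3Q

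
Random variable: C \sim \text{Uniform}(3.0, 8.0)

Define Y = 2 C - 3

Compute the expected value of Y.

For Y = 2C - 3:
E[Y] = 2 * E[C] - 3
E[C] = (3 + 8)/2 = 5.5
E[Y] = 2 * 5.5 - 3 = 8

8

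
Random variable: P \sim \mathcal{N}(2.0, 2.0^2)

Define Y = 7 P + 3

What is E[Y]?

For Y = 7P + 3:
E[Y] = 7 * E[P] + 3
E[P] = 2.0 = 2
E[Y] = 7 * 2 + 3 = 17

17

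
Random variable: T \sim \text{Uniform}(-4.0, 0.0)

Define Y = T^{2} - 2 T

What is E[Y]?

E[Y] = 1*E[T²] - 2*E[T]
E[T] = -2
E[T²] = Var(T) + (E[T])² = 1.3333333 + 4 = 5.3333333
E[Y] = 1*5.3333333 - 2*(-2) = 9.3333333

9.3333333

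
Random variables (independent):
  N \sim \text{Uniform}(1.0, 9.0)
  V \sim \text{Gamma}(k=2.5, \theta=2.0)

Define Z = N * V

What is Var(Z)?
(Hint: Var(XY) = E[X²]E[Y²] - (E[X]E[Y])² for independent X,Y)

Var(XY) = E[X²]E[Y²] - (E[X]E[Y])²
E[N] = 5, Var(N) = 5.3333333
E[V] = 5, Var(V) = 10
E[N²] = 5.3333333 + 5² = 30.333333
E[V²] = 10 + 5² = 35
Var(Z) = 30.333333*35 - (5*5)²
= 1061.6667 - 625 = 436.66667

436.66667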